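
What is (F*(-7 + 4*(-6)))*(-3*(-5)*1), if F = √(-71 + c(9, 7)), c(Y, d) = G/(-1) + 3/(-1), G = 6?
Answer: -1860*I*√5 ≈ -4159.1*I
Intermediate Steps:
c(Y, d) = -9 (c(Y, d) = 6/(-1) + 3/(-1) = 6*(-1) + 3*(-1) = -6 - 3 = -9)
F = 4*I*√5 (F = √(-71 - 9) = √(-80) = 4*I*√5 ≈ 8.9443*I)
(F*(-7 + 4*(-6)))*(-3*(-5)*1) = ((4*I*√5)*(-7 + 4*(-6)))*(-3*(-5)*1) = ((4*I*√5)*(-7 - 24))*(15*1) = ((4*I*√5)*(-31))*15 = -124*I*√5*15 = -1860*I*√5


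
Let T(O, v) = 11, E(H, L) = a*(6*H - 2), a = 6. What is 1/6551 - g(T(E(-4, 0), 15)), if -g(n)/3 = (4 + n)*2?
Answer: 589591/6551 ≈ 90.000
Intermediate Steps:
E(H, L) = -12 + 36*H (E(H, L) = 6*(6*H - 2) = 6*(-2 + 6*H) = -12 + 36*H)
g(n) = -24 - 6*n (g(n) = -3*(4 + n)*2 = -3*(8 + 2*n) = -24 - 6*n)
1/6551 - g(T(E(-4, 0), 15)) = 1/6551 - (-24 - 6*11) = 1/6551 - (-24 - 66) = 1/6551 - 1*(-90) = 1/6551 + 90 = 589591/6551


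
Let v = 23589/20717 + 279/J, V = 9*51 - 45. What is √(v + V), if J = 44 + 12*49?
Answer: 3*√1978974127009378/6546572 ≈ 20.386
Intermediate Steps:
J = 632 (J = 44 + 588 = 632)
V = 414 (V = 459 - 45 = 414)
v = 20688291/13093144 (v = 23589/20717 + 279/632 = 20688291/13093144 ≈ 1.5801)
√(v + V) = √(20688291/13093144 + 414) = √(5441249907/13093144) = 3*√1978974127009378/6546572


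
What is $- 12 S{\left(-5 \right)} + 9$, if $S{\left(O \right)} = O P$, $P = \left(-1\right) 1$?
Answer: $-51$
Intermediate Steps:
$P = -1$
$S{\left(O \right)} = - O$ ($S{\left(O \right)} = O \left(-1\right) = - O$)
$- 12 S{\left(-5 \right)} + 9 = - 12 \left(\left(-1\right) \left(-5\right)\right) + 9 = \left(-12\right) 5 + 9 = -60 + 9 = -51$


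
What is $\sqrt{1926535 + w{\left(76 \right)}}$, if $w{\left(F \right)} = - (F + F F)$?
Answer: $\sqrt{1920683} \approx 1385.9$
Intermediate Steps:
$w{\left(F \right)} = - F - F^{2}$ ($w{\left(F \right)} = - (F + F^{2}) = - F - F^{2}$)
$\sqrt{1926535 + w{\left(76 \right)}} = \sqrt{1926535 - 76 \left(1 + 76\right)} = \sqrt{1926535 - 76 \cdot 77} = \sqrt{1926535 - 5852} = \sqrt{1920683}$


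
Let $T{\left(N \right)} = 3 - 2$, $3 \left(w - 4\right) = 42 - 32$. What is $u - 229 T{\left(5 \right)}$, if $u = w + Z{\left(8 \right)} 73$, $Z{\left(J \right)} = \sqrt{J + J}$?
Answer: $\frac{211}{3} \approx 70.333$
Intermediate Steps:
$w = \frac{22}{3}$ ($w = 4 + \frac{42 - 32}{3} = 4 + \frac{1}{3} \cdot 10 = 4 + \frac{10}{3} = \frac{22}{3} \approx 7.3333$)
$Z{\left(J \right)} = \sqrt{2} \sqrt{J}$ ($Z{\left(J \right)} = \sqrt{2 J} = \sqrt{2} \sqrt{J}$)
$T{\left(N \right)} = 1$
$u = \frac{898}{3}$ ($u = \frac{22}{3} + \sqrt{2} \sqrt{8} \cdot 73 = \frac{22}{3} + \sqrt{2} \cdot 2 \sqrt{2} \cdot 73 = \frac{22}{3} + 4 \cdot 73 = \frac{22}{3} + 292 = \frac{898}{3} \approx 299.33$)
$u - 229 T{\left(5 \right)} = \frac{898}{3} - 229 \cdot 1 = \frac{898}{3} - 229 = \frac{211}{3}$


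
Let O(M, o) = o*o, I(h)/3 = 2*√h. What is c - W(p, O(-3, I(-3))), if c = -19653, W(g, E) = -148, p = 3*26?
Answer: -19505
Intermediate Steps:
I(h) = 6*√h (I(h) = 3*(2*√h) = 6*√h)
O(M, o) = o²
p = 78
c - W(p, O(-3, I(-3))) = -19653 - 1*(-148) = -19653 + 148 = -19505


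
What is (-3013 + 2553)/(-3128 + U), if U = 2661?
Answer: 460/467 ≈ 0.98501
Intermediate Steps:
(-3013 + 2553)/(-3128 + U) = (-3013 + 2553)/(-3128 + 2661) = -460/(-467) = -460*(-1/467) = 460/467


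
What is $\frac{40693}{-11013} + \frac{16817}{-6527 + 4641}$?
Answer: $- \frac{261952619}{20770518} \approx -12.612$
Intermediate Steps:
$\frac{40693}{-11013} + \frac{16817}{-6527 + 4641} = 40693 \left(- \frac{1}{11013}\right) + \frac{16817}{-1886} = - \frac{40693}{11013} + 16817 \left(- \frac{1}{1886}\right) = - \frac{40693}{11013} - \frac{16817}{1886} = - \frac{261952619}{20770518}$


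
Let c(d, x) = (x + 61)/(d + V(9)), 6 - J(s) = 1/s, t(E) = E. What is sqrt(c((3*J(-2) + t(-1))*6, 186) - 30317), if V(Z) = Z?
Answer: I*sqrt(109133790)/60 ≈ 174.11*I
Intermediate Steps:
J(s) = 6 - 1/s
c(d, x) = (61 + x)/(9 + d) (c(d, x) = (x + 61)/(d + 9) = (61 + x)/(9 + d))
sqrt(c((3*J(-2) + t(-1))*6, 186) - 30317) = sqrt((61 + 186)/(9 + (3*(6 - 1/(-2)) - 1)*6) - 30317) = sqrt(247/(9 + (3*(6 - 1*(-1/2)) - 1)*6) - 30317) = sqrt(247/(9 + (3*(6 + 1/2) - 1)*6) - 30317) = sqrt(247/(9 + (3*(13/2) - 1)*6) - 30317) = sqrt(247/(9 + (39/2 - 1)*6) - 30317) = sqrt(247/(9 + (37/2)*6) - 30317) = sqrt(247/(9 + 111) - 30317) = sqrt(247/120 - 30317) = sqrt(-3637793/120) = I*sqrt(109133790)/60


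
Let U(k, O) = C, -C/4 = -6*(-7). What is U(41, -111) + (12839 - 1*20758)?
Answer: -8087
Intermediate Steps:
C = -168 (C = -(-24)*(-7) = -4*42 = -168)
U(k, O) = -168
U(41, -111) + (12839 - 1*20758) = -168 + (12839 - 1*20758) = -168 + (12839 - 20758) = -168 - 7919 = -8087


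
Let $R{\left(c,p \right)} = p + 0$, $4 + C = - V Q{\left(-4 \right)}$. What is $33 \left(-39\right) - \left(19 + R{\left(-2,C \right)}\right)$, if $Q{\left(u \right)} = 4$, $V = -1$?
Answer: $-1306$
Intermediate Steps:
$C = 0$ ($C = -4 + \left(-1\right) \left(-1\right) 4 = -4 + 1 \cdot 4 = -4 + 4 = 0$)
$R{\left(c,p \right)} = p$
$33 \left(-39\right) - \left(19 + R{\left(-2,C \right)}\right) = 33 \left(-39\right) - 19 = -1287 + \left(-19 + 0\right) = -1287 - 19 = -1306$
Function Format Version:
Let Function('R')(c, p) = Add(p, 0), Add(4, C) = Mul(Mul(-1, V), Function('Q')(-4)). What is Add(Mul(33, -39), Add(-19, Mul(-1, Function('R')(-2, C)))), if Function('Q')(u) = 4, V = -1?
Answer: -1306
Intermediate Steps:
C = 0 (C = Add(-4, Mul(Mul(-1, -1), 4)) = Add(-4, Mul(1, 4)) = Add(-4, 4) = 0)
Function('R')(c, p) = p
Add(Mul(33, -39), Add(-19, Mul(-1, Function('R')(-2, C)))) = Add(Mul(33, -39), Add(-19, Mul(-1, 0))) = Add(-1287, Add(-19, 0)) = Add(-1287, -19) = -1306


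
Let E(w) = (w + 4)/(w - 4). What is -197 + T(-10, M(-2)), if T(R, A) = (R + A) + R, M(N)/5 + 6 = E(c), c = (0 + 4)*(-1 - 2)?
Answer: -489/2 ≈ -244.50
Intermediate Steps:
c = -12 (c = 4*(-3) = -12)
E(w) = (4 + w)/(-4 + w)
M(N) = -55/2 (M(N) = -30 + 5*((4 - 12)/(-4 - 12)) = -30 + 5*(-8/(-16)) = -30 + 5*(-1/16*(-8)) = -30 + 5*(½) = -30 + 5/2 = -55/2)
T(R, A) = A + 2*R (T(R, A) = (A + R) + R = A + 2*R)
-197 + T(-10, M(-2)) = -197 + (-55/2 + 2*(-10)) = -197 + (-55/2 - 20) = -197 - 95/2 = -489/2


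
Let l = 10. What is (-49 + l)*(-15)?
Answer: 585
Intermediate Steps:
(-49 + l)*(-15) = (-49 + 10)*(-15) = -39*(-15) = 585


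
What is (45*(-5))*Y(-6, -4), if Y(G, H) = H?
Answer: 900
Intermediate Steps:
(45*(-5))*Y(-6, -4) = (45*(-5))*(-4) = -225*(-4) = 900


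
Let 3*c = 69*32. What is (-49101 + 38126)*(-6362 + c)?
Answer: 61745350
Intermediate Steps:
c = 736 (c = (69*32)/3 = (⅓)*2208 = 736)
(-49101 + 38126)*(-6362 + c) = (-49101 + 38126)*(-6362 + 736) = -10975*(-5626) = 61745350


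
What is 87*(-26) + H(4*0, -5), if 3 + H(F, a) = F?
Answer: -2265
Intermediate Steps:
H(F, a) = -3 + F
87*(-26) + H(4*0, -5) = 87*(-26) + (-3 + 4*0) = -2262 + (-3 + 0) = -2262 - 3 = -2265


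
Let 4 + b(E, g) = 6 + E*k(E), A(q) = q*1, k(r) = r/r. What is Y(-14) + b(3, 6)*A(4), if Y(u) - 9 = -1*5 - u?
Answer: 38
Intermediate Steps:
k(r) = 1
A(q) = q
Y(u) = 4 - u (Y(u) = 9 + (-1*5 - u) = 9 + (-5 - u) = 4 - u)
b(E, g) = 2 + E (b(E, g) = -4 + (6 + E*1) = -4 + (6 + E) = 2 + E)
Y(-14) + b(3, 6)*A(4) = (4 - 1*(-14)) + (2 + 3)*4 = (4 + 14) + 5*4 = 18 + 20 = 38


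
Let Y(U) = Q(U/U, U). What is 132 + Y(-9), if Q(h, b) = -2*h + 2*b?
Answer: 112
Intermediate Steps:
Y(U) = -2 + 2*U (Y(U) = -2*U/U + 2*U = -2*1 + 2*U = -2 + 2*U)
132 + Y(-9) = 132 + (-2 + 2*(-9)) = 132 + (-2 - 18) = 132 - 20 = 112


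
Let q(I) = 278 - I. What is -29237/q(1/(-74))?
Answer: -2163538/20573 ≈ -105.16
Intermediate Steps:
-29237/q(1/(-74)) = -29237/(278 - 1/(-74)) = -29237/(278 - 1*(-1/74)) = -29237/(278 + 1/74) = -29237/20573/74 = -29237*74/20573 = -2163538/20573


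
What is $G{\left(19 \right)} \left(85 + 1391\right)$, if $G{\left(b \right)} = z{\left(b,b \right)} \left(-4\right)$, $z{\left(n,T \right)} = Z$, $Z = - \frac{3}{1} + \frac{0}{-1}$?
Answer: $17712$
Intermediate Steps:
$Z = -3$ ($Z = \left(-3\right) 1 + 0 \left(-1\right) = -3 + 0 = -3$)
$z{\left(n,T \right)} = -3$
$G{\left(b \right)} = 12$ ($G{\left(b \right)} = \left(-3\right) \left(-4\right) = 12$)
$G{\left(19 \right)} \left(85 + 1391\right) = 12 \left(85 + 1391\right) = 12 \cdot 1476 = 17712$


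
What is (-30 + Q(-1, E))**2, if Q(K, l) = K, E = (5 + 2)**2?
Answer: 961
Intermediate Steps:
E = 49 (E = 7**2 = 49)
(-30 + Q(-1, E))**2 = (-30 - 1)**2 = (-31)**2 = 961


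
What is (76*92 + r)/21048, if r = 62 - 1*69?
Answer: 6985/21048 ≈ 0.33186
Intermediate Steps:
r = -7 (r = 62 - 69 = -7)
(76*92 + r)/21048 = (76*92 - 7)/21048 = (6992 - 7)*(1/21048) = 6985*(1/21048) = 6985/21048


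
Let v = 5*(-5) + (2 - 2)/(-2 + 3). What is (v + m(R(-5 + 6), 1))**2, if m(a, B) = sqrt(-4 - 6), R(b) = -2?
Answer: (25 - I*sqrt(10))**2 ≈ 615.0 - 158.11*I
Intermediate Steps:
m(a, B) = I*sqrt(10) (m(a, B) = sqrt(-10) = I*sqrt(10))
v = -25 (v = -25 + 0/1 = -25 + 0*1 = -25 + 0 = -25)
(v + m(R(-5 + 6), 1))**2 = (-25 + I*sqrt(10))**2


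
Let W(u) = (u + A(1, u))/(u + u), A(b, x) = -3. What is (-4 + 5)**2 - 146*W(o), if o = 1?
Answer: 147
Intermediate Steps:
W(u) = (-3 + u)/(2*u) (W(u) = (u - 3)/(u + u) = (-3 + u)/((2*u)) = (-3 + u)*(1/(2*u)) = (-3 + u)/(2*u))
(-4 + 5)**2 - 146*W(o) = (-4 + 5)**2 - 73*(-3 + 1)/1 = 1**2 - 73*(-2) = 1 - 146*(-1) = 1 + 146 = 147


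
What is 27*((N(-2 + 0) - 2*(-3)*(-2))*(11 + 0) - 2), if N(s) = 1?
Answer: -3321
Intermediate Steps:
27*((N(-2 + 0) - 2*(-3)*(-2))*(11 + 0) - 2) = 27*((1 - 2*(-3)*(-2))*(11 + 0) - 2) = 27*((1 + 6*(-2))*11 - 2) = 27*((1 - 12)*11 - 2) = 27*(-11*11 - 2) = 27*(-121 - 2) = 27*(-123) = -3321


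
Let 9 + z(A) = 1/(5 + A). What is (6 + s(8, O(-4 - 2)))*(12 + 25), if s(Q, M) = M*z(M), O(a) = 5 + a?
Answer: 2183/4 ≈ 545.75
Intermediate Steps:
z(A) = -9 + 1/(5 + A)
s(Q, M) = M*(-44 - 9*M)/(5 + M) (s(Q, M) = M*((-44 - 9*M)/(5 + M)) = M*(-44 - 9*M)/(5 + M))
(6 + s(8, O(-4 - 2)))*(12 + 25) = (6 - (5 + (-4 - 2))*(44 + 9*(5 + (-4 - 2)))/(5 + (5 + (-4 - 2))))*(12 + 25) = (6 - (5 - 6)*(44 + 9*(5 - 6))/(5 + (5 - 6)))*37 = (6 - 1*(-1)*(44 + 9*(-1))/(5 - 1))*37 = (6 - 1*(-1)*(44 - 9)/4)*37 = (6 - 1*(-1)*¼*35)*37 = (6 + 35/4)*37 = (59/4)*37 = 2183/4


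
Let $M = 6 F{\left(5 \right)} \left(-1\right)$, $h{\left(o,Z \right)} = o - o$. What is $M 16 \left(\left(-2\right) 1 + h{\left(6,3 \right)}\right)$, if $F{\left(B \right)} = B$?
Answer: $960$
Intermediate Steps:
$h{\left(o,Z \right)} = 0$
$M = -30$ ($M = 6 \cdot 5 \left(-1\right) = 30 \left(-1\right) = -30$)
$M 16 \left(\left(-2\right) 1 + h{\left(6,3 \right)}\right) = \left(-30\right) 16 \left(\left(-2\right) 1 + 0\right) = - 480 \left(-2 + 0\right) = \left(-480\right) \left(-2\right) = 960$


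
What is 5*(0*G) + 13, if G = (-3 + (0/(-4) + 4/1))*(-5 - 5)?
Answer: 13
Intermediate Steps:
G = -10 (G = (-3 + (0*(-1/4) + 4*1))*(-10) = (-3 + (0 + 4))*(-10) = (-3 + 4)*(-10) = 1*(-10) = -10)
5*(0*G) + 13 = 5*(0*(-10)) + 13 = 5*0 + 13 = 0 + 13 = 13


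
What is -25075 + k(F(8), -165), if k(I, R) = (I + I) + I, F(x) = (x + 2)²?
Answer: -24775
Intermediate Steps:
F(x) = (2 + x)²
k(I, R) = 3*I (k(I, R) = 2*I + I = 3*I)
-25075 + k(F(8), -165) = -25075 + 3*(2 + 8)² = -25075 + 3*10² = -25075 + 3*100 = -25075 + 300 = -24775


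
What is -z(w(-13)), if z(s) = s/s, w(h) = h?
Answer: -1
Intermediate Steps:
z(s) = 1
-z(w(-13)) = -1*1 = -1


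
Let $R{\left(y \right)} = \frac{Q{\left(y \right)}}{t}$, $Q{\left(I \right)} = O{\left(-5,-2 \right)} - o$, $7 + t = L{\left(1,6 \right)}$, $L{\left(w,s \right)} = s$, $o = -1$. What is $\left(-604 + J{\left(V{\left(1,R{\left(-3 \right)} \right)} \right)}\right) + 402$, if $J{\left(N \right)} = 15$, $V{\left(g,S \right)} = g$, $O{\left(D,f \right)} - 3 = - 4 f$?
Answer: $-187$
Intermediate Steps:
$t = -1$ ($t = -7 + 6 = -1$)
$O{\left(D,f \right)} = 3 - 4 f$
$Q{\left(I \right)} = 12$ ($Q{\left(I \right)} = \left(3 - -8\right) - -1 = \left(3 + 8\right) + 1 = 11 + 1 = 12$)
$R{\left(y \right)} = -12$ ($R{\left(y \right)} = \frac{12}{-1} = 12 \left(-1\right) = -12$)
$\left(-604 + J{\left(V{\left(1,R{\left(-3 \right)} \right)} \right)}\right) + 402 = \left(-604 + 15\right) + 402 = -589 + 402 = -187$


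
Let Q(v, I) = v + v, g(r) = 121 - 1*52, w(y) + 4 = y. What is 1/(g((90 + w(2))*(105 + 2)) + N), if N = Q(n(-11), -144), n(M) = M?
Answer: 1/47 ≈ 0.021277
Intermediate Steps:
w(y) = -4 + y
g(r) = 69 (g(r) = 121 - 52 = 69)
Q(v, I) = 2*v
N = -22 (N = 2*(-11) = -22)
1/(g((90 + w(2))*(105 + 2)) + N) = 1/(69 - 22) = 1/47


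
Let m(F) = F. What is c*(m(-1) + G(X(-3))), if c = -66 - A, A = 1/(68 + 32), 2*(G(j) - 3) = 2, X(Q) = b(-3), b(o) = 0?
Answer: -19803/100 ≈ -198.03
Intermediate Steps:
X(Q) = 0
G(j) = 4 (G(j) = 3 + (½)*2 = 3 + 1 = 4)
A = 1/100 ≈ 0.010000
c = -6601/100 (c = -66 - 1*1/100 = -66 - 1/100 = -6601/100 ≈ -66.010)
c*(m(-1) + G(X(-3))) = -6601*(-1 + 4)/100 = -6601/100*3 = -19803/100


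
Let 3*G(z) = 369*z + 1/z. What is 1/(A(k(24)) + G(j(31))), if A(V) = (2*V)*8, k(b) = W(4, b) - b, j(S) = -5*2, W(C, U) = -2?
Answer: -30/49381 ≈ -0.00060752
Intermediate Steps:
j(S) = -10
G(z) = 123*z + 1/(3*z) (G(z) = (369*z + 1/z)/3 = (1/z + 369*z)/3 = 123*z + 1/(3*z))
k(b) = -2 - b
A(V) = 16*V
1/(A(k(24)) + G(j(31))) = 1/(16*(-2 - 1*24) + (123*(-10) + (⅓)/(-10))) = 1/(16*(-2 - 24) + (-1230 + (⅓)*(-⅒))) = 1/(16*(-26) + (-1230 - 1/30)) = 1/(-416 - 36901/30) = 1/(-49381/30) = -30/49381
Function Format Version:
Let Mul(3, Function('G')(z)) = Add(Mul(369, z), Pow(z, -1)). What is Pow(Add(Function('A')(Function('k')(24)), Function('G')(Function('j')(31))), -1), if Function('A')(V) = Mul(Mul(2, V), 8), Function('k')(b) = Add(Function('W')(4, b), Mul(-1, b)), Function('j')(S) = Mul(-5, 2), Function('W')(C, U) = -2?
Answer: Rational(-30, 49381) ≈ -0.00060752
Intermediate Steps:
Function('j')(S) = -10
Function('G')(z) = Add(Mul(123, z), Mul(Rational(1, 3), Pow(z, -1))) (Function('G')(z) = Mul(Rational(1, 3), Add(Mul(369, z), Pow(z, -1))) = Mul(Rational(1, 3), Add(Pow(z, -1), Mul(369, z))) = Add(Mul(123, z), Mul(Rational(1, 3), Pow(z, -1))))
Function('k')(b) = Add(-2, Mul(-1, b))
Function('A')(V) = Mul(16, V)
Pow(Add(Function('A')(Function('k')(24)), Function('G')(Function('j')(31))), -1) = Pow(Add(Mul(16, Add(-2, Mul(-1, 24))), Add(Mul(123, -10), Mul(Rational(1, 3), Pow(-10, -1)))), -1) = Pow(Add(Mul(16, Add(-2, -24)), Add(-1230, Mul(Rational(1, 3), Rational(-1, 10)))), -1) = Pow(Add(Mul(16, -26), Add(-1230, Rational(-1, 30))), -1) = Pow(Add(-416, Rational(-36901, 30)), -1) = Pow(Rational(-49381, 30), -1) = Rational(-30, 49381)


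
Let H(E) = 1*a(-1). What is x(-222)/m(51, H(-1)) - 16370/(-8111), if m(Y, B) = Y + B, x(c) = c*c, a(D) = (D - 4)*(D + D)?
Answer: 400741094/494771 ≈ 809.95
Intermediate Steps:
a(D) = 2*D*(-4 + D) (a(D) = (-4 + D)*(2*D) = 2*D*(-4 + D))
H(E) = 10 (H(E) = 1*(2*(-1)*(-4 - 1)) = 1*(2*(-1)*(-5)) = 1*10 = 10)
x(c) = c²
m(Y, B) = B + Y
x(-222)/m(51, H(-1)) - 16370/(-8111) = (-222)²/(10 + 51) - 16370/(-8111) = 49284/61 - 16370*(-1/8111) = 49284*(1/61) + 16370/8111 = 49284/61 + 16370/8111 = 400741094/494771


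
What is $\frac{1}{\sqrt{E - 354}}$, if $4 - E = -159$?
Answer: $- \frac{i \sqrt{191}}{191} \approx - 0.072357 i$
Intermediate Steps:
$E = 163$ ($E = 4 - -159 = 4 + 159 = 163$)
$\frac{1}{\sqrt{E - 354}} = \frac{1}{\sqrt{163 - 354}} = \frac{1}{\sqrt{-191}} = \frac{1}{i \sqrt{191}} = - \frac{i \sqrt{191}}{191}$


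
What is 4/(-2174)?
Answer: -2/1087 ≈ -0.0018399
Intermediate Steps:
4/(-2174) = -1/2174*4 = -2/1087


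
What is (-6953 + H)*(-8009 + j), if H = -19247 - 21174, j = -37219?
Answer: 2142631272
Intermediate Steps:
H = -40421
(-6953 + H)*(-8009 + j) = (-6953 - 40421)*(-8009 - 37219) = -47374*(-45228) = 2142631272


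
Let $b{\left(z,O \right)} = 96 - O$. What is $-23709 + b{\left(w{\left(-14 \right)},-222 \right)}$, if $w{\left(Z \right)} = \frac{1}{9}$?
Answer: $-23391$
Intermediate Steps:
$w{\left(Z \right)} = \frac{1}{9}$
$-23709 + b{\left(w{\left(-14 \right)},-222 \right)} = -23709 + \left(96 - -222\right) = -23709 + \left(96 + 222\right) = -23709 + 318 = -23391$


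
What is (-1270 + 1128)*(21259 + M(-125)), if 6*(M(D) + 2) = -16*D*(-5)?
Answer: -8345482/3 ≈ -2.7818e+6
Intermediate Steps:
M(D) = -2 + 40*D/3 (M(D) = -2 + (-16*D*(-5))/6 = -2 + (80*D)/6 = -2 + 40*D/3)
(-1270 + 1128)*(21259 + M(-125)) = (-1270 + 1128)*(21259 + (-2 + (40/3)*(-125))) = -142*(21259 + (-2 - 5000/3)) = -142*(21259 - 5006/3) = -142*58771/3 = -8345482/3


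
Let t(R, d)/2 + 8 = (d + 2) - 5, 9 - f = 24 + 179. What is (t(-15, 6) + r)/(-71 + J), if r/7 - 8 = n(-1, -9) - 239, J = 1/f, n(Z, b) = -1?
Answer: 16684/725 ≈ 23.012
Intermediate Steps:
f = -194 (f = 9 - (24 + 179) = 9 - 1*203 = 9 - 203 = -194)
J = -1/194 (J = 1/(-194) = -1/194 ≈ -0.0051546)
r = -1624 (r = 56 + 7*(-1 - 239) = 56 + 7*(-240) = 56 - 1680 = -1624)
t(R, d) = -22 + 2*d (t(R, d) = -16 + 2*((d + 2) - 5) = -16 + 2*((2 + d) - 5) = -16 + 2*(-3 + d) = -16 + (-6 + 2*d) = -22 + 2*d)
(t(-15, 6) + r)/(-71 + J) = ((-22 + 2*6) - 1624)/(-71 - 1/194) = ((-22 + 12) - 1624)/(-13775/194) = (-10 - 1624)*(-194/13775) = -1634*(-194/13775) = 16684/725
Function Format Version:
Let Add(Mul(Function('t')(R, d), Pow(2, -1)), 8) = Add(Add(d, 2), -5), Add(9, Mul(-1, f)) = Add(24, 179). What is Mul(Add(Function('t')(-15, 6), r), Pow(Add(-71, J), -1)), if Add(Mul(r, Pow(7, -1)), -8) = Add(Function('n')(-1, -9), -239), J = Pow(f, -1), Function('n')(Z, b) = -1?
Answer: Rational(16684, 725) ≈ 23.012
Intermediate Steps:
f = -194 (f = Add(9, Mul(-1, Add(24, 179))) = Add(9, Mul(-1, 203)) = Add(9, -203) = -194)
J = Rational(-1, 194) (J = Pow(-194, -1) = Rational(-1, 194) ≈ -0.0051546)
r = -1624 (r = Add(56, Mul(7, Add(-1, -239))) = Add(56, Mul(7, -240)) = Add(56, -1680) = -1624)
Function('t')(R, d) = Add(-22, Mul(2, d)) (Function('t')(R, d) = Add(-16, Mul(2, Add(Add(d, 2), -5))) = Add(-16, Mul(2, Add(Add(2, d), -5))) = Add(-16, Mul(2, Add(-3, d))) = Add(-16, Add(-6, Mul(2, d))) = Add(-22, Mul(2, d)))
Mul(Add(Function('t')(-15, 6), r), Pow(Add(-71, J), -1)) = Mul(Add(Add(-22, Mul(2, 6)), -1624), Pow(Add(-71, Rational(-1, 194)), -1)) = Mul(Add(Add(-22, 12), -1624), Pow(Rational(-13775, 194), -1)) = Mul(Add(-10, -1624), Rational(-194, 13775)) = Mul(-1634, Rational(-194, 13775)) = Rational(16684, 725)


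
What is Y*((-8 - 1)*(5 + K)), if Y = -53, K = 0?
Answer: 2385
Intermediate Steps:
Y*((-8 - 1)*(5 + K)) = -53*(-8 - 1)*(5 + 0) = -(-477)*5 = -53*(-45) = 2385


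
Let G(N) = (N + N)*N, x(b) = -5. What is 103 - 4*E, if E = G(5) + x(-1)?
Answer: -77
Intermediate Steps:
G(N) = 2*N**2 (G(N) = (2*N)*N = 2*N**2)
E = 45 (E = 2*5**2 - 5 = 2*25 - 5 = 50 - 5 = 45)
103 - 4*E = 103 - 4*45 = 103 - 180 = -77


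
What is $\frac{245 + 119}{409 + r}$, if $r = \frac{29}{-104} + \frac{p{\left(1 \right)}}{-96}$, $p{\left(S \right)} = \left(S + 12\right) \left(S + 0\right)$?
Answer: $\frac{64896}{72845} \approx 0.89088$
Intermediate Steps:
$p{\left(S \right)} = S \left(12 + S\right)$ ($p{\left(S \right)} = \left(12 + S\right) S = S \left(12 + S\right)$)
$r = - \frac{517}{1248}$ ($r = \frac{29}{-104} + \frac{1 \left(12 + 1\right)}{-96} = 29 \left(- \frac{1}{104}\right) + 1 \cdot 13 \left(- \frac{1}{96}\right) = - \frac{29}{104} + 13 \left(- \frac{1}{96}\right) = - \frac{29}{104} - \frac{13}{96} = - \frac{517}{1248} \approx -0.41426$)
$\frac{245 + 119}{409 + r} = \frac{245 + 119}{409 - \frac{517}{1248}} = \frac{364}{\frac{509915}{1248}} = 364 \cdot \frac{1248}{509915} = \frac{64896}{72845}$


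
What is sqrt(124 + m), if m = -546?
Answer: I*sqrt(422) ≈ 20.543*I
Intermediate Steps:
sqrt(124 + m) = sqrt(124 - 546) = sqrt(-422) = I*sqrt(422)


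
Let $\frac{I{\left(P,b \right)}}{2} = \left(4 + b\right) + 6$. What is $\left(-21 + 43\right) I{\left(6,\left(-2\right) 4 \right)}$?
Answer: $88$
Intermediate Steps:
$I{\left(P,b \right)} = 20 + 2 b$ ($I{\left(P,b \right)} = 2 \left(\left(4 + b\right) + 6\right) = 2 \left(10 + b\right) = 20 + 2 b$)
$\left(-21 + 43\right) I{\left(6,\left(-2\right) 4 \right)} = \left(-21 + 43\right) \left(20 + 2 \left(\left(-2\right) 4\right)\right) = 22 \left(20 + 2 \left(-8\right)\right) = 22 \left(20 - 16\right) = 22 \cdot 4 = 88$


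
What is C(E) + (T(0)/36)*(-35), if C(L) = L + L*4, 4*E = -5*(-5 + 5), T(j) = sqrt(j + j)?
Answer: 0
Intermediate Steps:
T(j) = sqrt(2)*sqrt(j) (T(j) = sqrt(2*j) = sqrt(2)*sqrt(j))
E = 0 (E = (-5*(-5 + 5))/4 = (-5*0)/4 = (1/4)*0 = 0)
C(L) = 5*L (C(L) = L + 4*L = 5*L)
C(E) + (T(0)/36)*(-35) = 5*0 + ((sqrt(2)*sqrt(0))/36)*(-35) = 0 + ((sqrt(2)*0)*(1/36))*(-35) = 0 + (0*(1/36))*(-35) = 0 + 0*(-35) = 0 + 0 = 0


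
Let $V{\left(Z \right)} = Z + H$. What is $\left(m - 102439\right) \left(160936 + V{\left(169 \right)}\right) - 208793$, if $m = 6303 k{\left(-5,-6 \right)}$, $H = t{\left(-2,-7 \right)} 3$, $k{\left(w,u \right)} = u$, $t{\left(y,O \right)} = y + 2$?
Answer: $-22596312778$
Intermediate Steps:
$t{\left(y,O \right)} = 2 + y$
$H = 0$ ($H = \left(2 - 2\right) 3 = 0 \cdot 3 = 0$)
$m = -37818$ ($m = 6303 \left(-6\right) = -37818$)
$V{\left(Z \right)} = Z$ ($V{\left(Z \right)} = Z + 0 = Z$)
$\left(m - 102439\right) \left(160936 + V{\left(169 \right)}\right) - 208793 = \left(-37818 - 102439\right) \left(160936 + 169\right) - 208793 = \left(-140257\right) 161105 - 208793 = -22596103985 - 208793 = -22596312778$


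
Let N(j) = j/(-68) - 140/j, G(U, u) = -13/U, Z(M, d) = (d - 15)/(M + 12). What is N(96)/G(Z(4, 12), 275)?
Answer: -1171/28288 ≈ -0.041396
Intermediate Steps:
Z(M, d) = (-15 + d)/(12 + M)
N(j) = -140/j - j/68 (N(j) = j*(-1/68) - 140/j = -j/68 - 140/j = -140/j - j/68)
N(96)/G(Z(4, 12), 275) = (-140/96 - 1/68*96)/((-13*(12 + 4)/(-15 + 12))) = (-140*1/96 - 24/17)/((-13/(-3/16))) = (-35/24 - 24/17)/((-13/((1/16)*(-3)))) = -1171/(408*((-13/(-3/16)))) = -1171/(408*((-13*(-16/3)))) = -1171/(408*208/3) = -1171/408*3/208 = -1171/28288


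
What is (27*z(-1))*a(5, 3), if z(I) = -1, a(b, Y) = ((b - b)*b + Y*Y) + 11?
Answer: -540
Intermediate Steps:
a(b, Y) = 11 + Y² (a(b, Y) = (0*b + Y²) + 11 = (0 + Y²) + 11 = Y² + 11 = 11 + Y²)
(27*z(-1))*a(5, 3) = (27*(-1))*(11 + 3²) = -27*(11 + 9) = -27*20 = -540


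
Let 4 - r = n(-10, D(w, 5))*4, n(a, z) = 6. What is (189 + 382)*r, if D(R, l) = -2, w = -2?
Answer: -11420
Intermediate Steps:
r = -20 (r = 4 - 6*4 = 4 - 1*24 = 4 - 24 = -20)
(189 + 382)*r = (189 + 382)*(-20) = 571*(-20) = -11420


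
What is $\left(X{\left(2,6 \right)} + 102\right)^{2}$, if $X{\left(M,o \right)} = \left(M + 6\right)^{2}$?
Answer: $27556$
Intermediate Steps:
$X{\left(M,o \right)} = \left(6 + M\right)^{2}$
$\left(X{\left(2,6 \right)} + 102\right)^{2} = \left(\left(6 + 2\right)^{2} + 102\right)^{2} = \left(8^{2} + 102\right)^{2} = \left(64 + 102\right)^{2} = 166^{2} = 27556$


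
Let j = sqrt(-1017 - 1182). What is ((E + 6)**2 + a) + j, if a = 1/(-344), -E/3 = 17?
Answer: 696599/344 + I*sqrt(2199) ≈ 2025.0 + 46.893*I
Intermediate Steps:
E = -51 (E = -3*17 = -51)
j = I*sqrt(2199) (j = sqrt(-2199) = I*sqrt(2199) ≈ 46.893*I)
a = -1/344 ≈ -0.0029070
((E + 6)**2 + a) + j = ((-51 + 6)**2 - 1/344) + I*sqrt(2199) = ((-45)**2 - 1/344) + I*sqrt(2199) = (2025 - 1/344) + I*sqrt(2199) = 696599/344 + I*sqrt(2199)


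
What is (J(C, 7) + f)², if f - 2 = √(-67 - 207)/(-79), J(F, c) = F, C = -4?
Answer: (158 + I*√274)²/6241 ≈ 3.9561 + 0.83812*I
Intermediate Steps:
f = 2 - I*√274/79 (f = 2 + √(-67 - 207)/(-79) = 2 + √(-274)*(-1/79) = 2 + (I*√274)*(-1/79) = 2 - I*√274/79 ≈ 2.0 - 0.20953*I)
(J(C, 7) + f)² = (-4 + (2 - I*√274/79))² = (-2 - I*√274/79)²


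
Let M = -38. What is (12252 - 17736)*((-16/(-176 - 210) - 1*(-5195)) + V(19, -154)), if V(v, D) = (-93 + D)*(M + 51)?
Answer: -2099933280/193 ≈ -1.0880e+7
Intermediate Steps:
V(v, D) = -1209 + 13*D (V(v, D) = (-93 + D)*(-38 + 51) = (-93 + D)*13 = -1209 + 13*D)
(12252 - 17736)*((-16/(-176 - 210) - 1*(-5195)) + V(19, -154)) = (12252 - 17736)*((-16/(-176 - 210) - 1*(-5195)) + (-1209 + 13*(-154))) = -5484*((-16/(-386) + 5195) + (-1209 - 2002)) = -5484*((-16*(-1/386) + 5195) - 3211) = -5484*((8/193 + 5195) - 3211) = -5484*(1002643/193 - 3211) = -5484*382920/193 = -2099933280/193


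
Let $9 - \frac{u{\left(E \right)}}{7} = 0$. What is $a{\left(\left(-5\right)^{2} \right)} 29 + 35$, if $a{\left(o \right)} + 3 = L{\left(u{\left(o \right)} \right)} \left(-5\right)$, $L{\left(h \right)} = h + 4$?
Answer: $-9767$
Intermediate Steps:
$u{\left(E \right)} = 63$ ($u{\left(E \right)} = 63 - 0 = 63 + 0 = 63$)
$L{\left(h \right)} = 4 + h$
$a{\left(o \right)} = -338$ ($a{\left(o \right)} = -3 + \left(4 + 63\right) \left(-5\right) = -3 + 67 \left(-5\right) = -3 - 335 = -338$)
$a{\left(\left(-5\right)^{2} \right)} 29 + 35 = \left(-338\right) 29 + 35 = -9802 + 35 = -9767$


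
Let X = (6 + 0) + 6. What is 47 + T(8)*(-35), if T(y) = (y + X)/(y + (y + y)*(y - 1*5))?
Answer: 69/2 ≈ 34.500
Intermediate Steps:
X = 12 (X = 6 + 6 = 12)
T(y) = (12 + y)/(y + 2*y*(-5 + y)) (T(y) = (y + 12)/(y + (y + y)*(y - 1*5)) = (12 + y)/(y + (2*y)*(y - 5)) = (12 + y)/(y + (2*y)*(-5 + y)) = (12 + y)/(y + 2*y*(-5 + y)))
47 + T(8)*(-35) = 47 + ((12 + 8)/(8*(-9 + 2*8)))*(-35) = 47 + ((⅛)*20/(-9 + 16))*(-35) = 47 + ((⅛)*20/7)*(-35) = 47 + ((⅛)*(⅐)*20)*(-35) = 47 + (5/14)*(-35) = 47 - 25/2 = 69/2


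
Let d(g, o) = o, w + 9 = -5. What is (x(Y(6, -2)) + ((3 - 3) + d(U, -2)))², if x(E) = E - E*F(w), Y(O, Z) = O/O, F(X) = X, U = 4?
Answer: 169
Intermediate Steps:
w = -14 (w = -9 - 5 = -14)
Y(O, Z) = 1
x(E) = 15*E (x(E) = E - E*(-14) = E - (-14)*E = E + 14*E = 15*E)
(x(Y(6, -2)) + ((3 - 3) + d(U, -2)))² = (15*1 + ((3 - 3) - 2))² = (15 + (0 - 2))² = (15 - 2)² = 13² = 169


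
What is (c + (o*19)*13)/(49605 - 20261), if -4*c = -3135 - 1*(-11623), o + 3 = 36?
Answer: 6029/29344 ≈ 0.20546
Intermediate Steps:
o = 33 (o = -3 + 36 = 33)
c = -2122 (c = -(-3135 - 1*(-11623))/4 = -(-3135 + 11623)/4 = -1/4*8488 = -2122)
(c + (o*19)*13)/(49605 - 20261) = (-2122 + (33*19)*13)/(49605 - 20261) = (-2122 + 627*13)/29344 = (-2122 + 8151)*(1/29344) = 6029*(1/29344) = 6029/29344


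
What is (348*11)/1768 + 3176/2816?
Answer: 256169/77792 ≈ 3.2930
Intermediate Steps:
(348*11)/1768 + 3176/2816 = 3828*(1/1768) + 3176*(1/2816) = 957/442 + 397/352 = 256169/77792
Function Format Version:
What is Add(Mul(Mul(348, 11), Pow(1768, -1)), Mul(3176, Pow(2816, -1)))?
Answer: Rational(256169, 77792) ≈ 3.2930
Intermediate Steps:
Add(Mul(Mul(348, 11), Pow(1768, -1)), Mul(3176, Pow(2816, -1))) = Add(Mul(3828, Rational(1, 1768)), Mul(3176, Rational(1, 2816))) = Add(Rational(957, 442), Rational(397, 352)) = Rational(256169, 77792)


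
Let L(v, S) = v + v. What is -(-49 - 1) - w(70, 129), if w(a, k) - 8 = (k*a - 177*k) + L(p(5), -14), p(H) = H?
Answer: 13835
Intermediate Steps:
L(v, S) = 2*v
w(a, k) = 18 - 177*k + a*k (w(a, k) = 8 + ((k*a - 177*k) + 2*5) = 8 + ((a*k - 177*k) + 10) = 8 + ((-177*k + a*k) + 10) = 8 + (10 - 177*k + a*k) = 18 - 177*k + a*k)
-(-49 - 1) - w(70, 129) = -(-49 - 1) - (18 - 177*129 + 70*129) = -1*(-50) - (18 - 22833 + 9030) = 50 - 1*(-13785) = 50 + 13785 = 13835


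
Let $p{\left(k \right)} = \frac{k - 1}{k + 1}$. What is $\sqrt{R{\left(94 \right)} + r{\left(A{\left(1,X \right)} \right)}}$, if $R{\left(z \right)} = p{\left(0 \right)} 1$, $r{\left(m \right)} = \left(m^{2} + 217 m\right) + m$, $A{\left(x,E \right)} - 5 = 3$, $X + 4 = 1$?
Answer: $\sqrt{1807} \approx 42.509$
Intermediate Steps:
$X = -3$ ($X = -4 + 1 = -3$)
$A{\left(x,E \right)} = 8$ ($A{\left(x,E \right)} = 5 + 3 = 8$)
$p{\left(k \right)} = \frac{-1 + k}{1 + k}$
$r{\left(m \right)} = m^{2} + 218 m$
$R{\left(z \right)} = -1$ ($R{\left(z \right)} = \frac{-1 + 0}{1 + 0} \cdot 1 = 1^{-1} \left(-1\right) 1 = 1 \left(-1\right) 1 = \left(-1\right) 1 = -1$)
$\sqrt{R{\left(94 \right)} + r{\left(A{\left(1,X \right)} \right)}} = \sqrt{-1 + 8 \left(218 + 8\right)} = \sqrt{-1 + 8 \cdot 226} = \sqrt{-1 + 1808} = \sqrt{1807}$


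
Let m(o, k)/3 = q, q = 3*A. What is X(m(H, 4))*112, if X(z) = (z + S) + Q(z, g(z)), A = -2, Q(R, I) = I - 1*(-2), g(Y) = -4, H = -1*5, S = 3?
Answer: -1904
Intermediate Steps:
H = -5
Q(R, I) = 2 + I (Q(R, I) = I + 2 = 2 + I)
q = -6 (q = 3*(-2) = -6)
m(o, k) = -18 (m(o, k) = 3*(-6) = -18)
X(z) = 1 + z (X(z) = (z + 3) + (2 - 4) = (3 + z) - 2 = 1 + z)
X(m(H, 4))*112 = (1 - 18)*112 = -17*112 = -1904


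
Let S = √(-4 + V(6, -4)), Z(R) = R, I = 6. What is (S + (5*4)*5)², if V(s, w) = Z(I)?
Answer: (100 + √2)² ≈ 10285.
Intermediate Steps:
V(s, w) = 6
S = √2 (S = √(-4 + 6) = √2 ≈ 1.4142)
(S + (5*4)*5)² = (√2 + (5*4)*5)² = (√2 + 20*5)² = (√2 + 100)² = (100 + √2)²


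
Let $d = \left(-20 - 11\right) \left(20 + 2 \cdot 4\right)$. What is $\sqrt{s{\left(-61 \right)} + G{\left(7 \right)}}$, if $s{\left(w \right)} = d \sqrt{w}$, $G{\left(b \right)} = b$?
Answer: $\sqrt{7 - 868 i \sqrt{61}} \approx 58.251 - 58.191 i$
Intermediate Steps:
$d = -868$ ($d = - 31 \left(20 + 8\right) = \left(-31\right) 28 = -868$)
$s{\left(w \right)} = - 868 \sqrt{w}$
$\sqrt{s{\left(-61 \right)} + G{\left(7 \right)}} = \sqrt{- 868 \sqrt{-61} + 7} = \sqrt{- 868 i \sqrt{61} + 7} = \sqrt{7 - 868 i \sqrt{61}}$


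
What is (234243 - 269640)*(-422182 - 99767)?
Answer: 18475428753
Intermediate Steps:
(234243 - 269640)*(-422182 - 99767) = -35397*(-521949) = 18475428753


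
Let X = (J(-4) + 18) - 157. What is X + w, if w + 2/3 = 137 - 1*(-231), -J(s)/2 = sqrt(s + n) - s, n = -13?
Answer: 661/3 - 2*I*sqrt(17) ≈ 220.33 - 8.2462*I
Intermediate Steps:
J(s) = -2*sqrt(-13 + s) + 2*s (J(s) = -2*(sqrt(s - 13) - s) = -2*(sqrt(-13 + s) - s) = -2*sqrt(-13 + s) + 2*s)
w = 1102/3 (w = -2/3 + (137 - 1*(-231)) = -2/3 + (137 + 231) = -2/3 + 368 = 1102/3 ≈ 367.33)
X = -147 - 2*I*sqrt(17) (X = ((-2*sqrt(-13 - 4) + 2*(-4)) + 18) - 157 = ((-2*I*sqrt(17) - 8) + 18) - 157 = ((-8 - 2*I*sqrt(17)) + 18) - 157 = (10 - 2*I*sqrt(17)) - 157 = -147 - 2*I*sqrt(17) ≈ -147.0 - 8.2462*I)
X + w = (-147 - 2*I*sqrt(17)) + 1102/3 = 661/3 - 2*I*sqrt(17)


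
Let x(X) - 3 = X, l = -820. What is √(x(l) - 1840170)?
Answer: I*√1840987 ≈ 1356.8*I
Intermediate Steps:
x(X) = 3 + X
√(x(l) - 1840170) = √((3 - 820) - 1840170) = √(-817 - 1840170) = √(-1840987) = I*√1840987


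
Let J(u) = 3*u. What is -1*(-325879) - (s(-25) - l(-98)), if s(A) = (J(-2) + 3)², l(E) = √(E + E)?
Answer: 325870 + 14*I ≈ 3.2587e+5 + 14.0*I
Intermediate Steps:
l(E) = √2*√E (l(E) = √(2*E) = √2*√E)
s(A) = 9 (s(A) = (3*(-2) + 3)² = (-6 + 3)² = (-3)² = 9)
-1*(-325879) - (s(-25) - l(-98)) = -1*(-325879) - (9 - √2*√(-98)) = 325879 - (9 - √2*7*I*√2) = 325879 - (9 - 14*I) = 325879 + (-9 + 14*I) = 325870 + 14*I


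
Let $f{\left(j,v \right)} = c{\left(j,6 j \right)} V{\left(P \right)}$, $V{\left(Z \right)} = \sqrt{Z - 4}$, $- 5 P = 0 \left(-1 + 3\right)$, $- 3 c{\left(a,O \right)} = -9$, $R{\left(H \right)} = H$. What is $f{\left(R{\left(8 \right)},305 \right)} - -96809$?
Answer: $96809 + 6 i \approx 96809.0 + 6.0 i$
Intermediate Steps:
$c{\left(a,O \right)} = 3$ ($c{\left(a,O \right)} = \left(- \frac{1}{3}\right) \left(-9\right) = 3$)
$P = 0$ ($P = - \frac{0 \left(-1 + 3\right)}{5} = - \frac{0 \cdot 2}{5} = \left(- \frac{1}{5}\right) 0 = 0$)
$V{\left(Z \right)} = \sqrt{-4 + Z}$
$f{\left(j,v \right)} = 6 i$ ($f{\left(j,v \right)} = 3 \sqrt{-4 + 0} = 3 \sqrt{-4} = 3 \cdot 2 i = 6 i$)
$f{\left(R{\left(8 \right)},305 \right)} - -96809 = 6 i - -96809 = 6 i + 96809 = 96809 + 6 i$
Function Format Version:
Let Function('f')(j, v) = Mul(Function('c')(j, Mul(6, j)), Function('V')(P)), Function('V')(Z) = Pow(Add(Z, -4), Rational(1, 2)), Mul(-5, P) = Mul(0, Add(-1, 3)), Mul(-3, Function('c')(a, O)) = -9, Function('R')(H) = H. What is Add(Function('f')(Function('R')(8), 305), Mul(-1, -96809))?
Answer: Add(96809, Mul(6, I)) ≈ Add(96809., Mul(6.0000, I))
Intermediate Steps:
Function('c')(a, O) = 3 (Function('c')(a, O) = Mul(Rational(-1, 3), -9) = 3)
P = 0 (P = Mul(Rational(-1, 5), Mul(0, Add(-1, 3))) = Mul(Rational(-1, 5), Mul(0, 2)) = Mul(Rational(-1, 5), 0) = 0)
Function('V')(Z) = Pow(Add(-4, Z), Rational(1, 2))
Function('f')(j, v) = Mul(6, I) (Function('f')(j, v) = Mul(3, Pow(Add(-4, 0), Rational(1, 2))) = Mul(3, Pow(-4, Rational(1, 2))) = Mul(3, Mul(2, I)) = Mul(6, I))
Add(Function('f')(Function('R')(8), 305), Mul(-1, -96809)) = Add(Mul(6, I), Mul(-1, -96809)) = Add(Mul(6, I), 96809) = Add(96809, Mul(6, I))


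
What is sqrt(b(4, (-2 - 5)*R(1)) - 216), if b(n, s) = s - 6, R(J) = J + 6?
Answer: I*sqrt(271) ≈ 16.462*I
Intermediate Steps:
R(J) = 6 + J
b(n, s) = -6 + s
sqrt(b(4, (-2 - 5)*R(1)) - 216) = sqrt((-6 + (-2 - 5)*(6 + 1)) - 216) = sqrt((-6 - 7*7) - 216) = sqrt((-6 - 49) - 216) = sqrt(-55 - 216) = sqrt(-271) = I*sqrt(271)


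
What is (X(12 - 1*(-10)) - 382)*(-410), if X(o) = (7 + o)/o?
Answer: 1716875/11 ≈ 1.5608e+5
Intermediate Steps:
X(o) = (7 + o)/o
(X(12 - 1*(-10)) - 382)*(-410) = ((7 + (12 - 1*(-10)))/(12 - 1*(-10)) - 382)*(-410) = ((7 + (12 + 10))/(12 + 10) - 382)*(-410) = ((7 + 22)/22 - 382)*(-410) = ((1/22)*29 - 382)*(-410) = (29/22 - 382)*(-410) = -8375/22*(-410) = 1716875/11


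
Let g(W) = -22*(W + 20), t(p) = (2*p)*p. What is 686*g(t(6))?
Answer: -1388464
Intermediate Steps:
t(p) = 2*p**2
g(W) = -440 - 22*W (g(W) = -22*(20 + W) = -440 - 22*W)
686*g(t(6)) = 686*(-440 - 44*6**2) = 686*(-440 - 44*36) = 686*(-440 - 22*72) = 686*(-440 - 1584) = 686*(-2024) = -1388464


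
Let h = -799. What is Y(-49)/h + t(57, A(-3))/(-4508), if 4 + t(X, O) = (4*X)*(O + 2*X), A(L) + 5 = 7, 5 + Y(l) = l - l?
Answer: -5276554/900473 ≈ -5.8598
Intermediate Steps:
Y(l) = -5 (Y(l) = -5 + (l - l) = -5 + 0 = -5)
A(L) = 2 (A(L) = -5 + 7 = 2)
t(X, O) = -4 + 4*X*(O + 2*X) (t(X, O) = -4 + (4*X)*(O + 2*X) = -4 + 4*X*(O + 2*X))
Y(-49)/h + t(57, A(-3))/(-4508) = -5/(-799) + (-4 + 8*57² + 4*2*57)/(-4508) = -5*(-1/799) + (-4 + 8*3249 + 456)*(-1/4508) = 5/799 + (-4 + 25992 + 456)*(-1/4508) = 5/799 + 26444*(-1/4508) = 5/799 - 6611/1127 = -5276554/900473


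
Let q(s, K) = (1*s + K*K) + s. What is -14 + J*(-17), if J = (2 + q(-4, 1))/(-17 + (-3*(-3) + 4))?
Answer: -141/4 ≈ -35.250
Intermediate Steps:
q(s, K) = K**2 + 2*s (q(s, K) = (s + K**2) + s = K**2 + 2*s)
J = 5/4 (J = (2 + (1**2 + 2*(-4)))/(-17 + (-3*(-3) + 4)) = (2 + (1 - 8))/(-17 + (9 + 4)) = (2 - 7)/(-17 + 13) = -5/(-4) = -5*(-1/4) = 5/4 ≈ 1.2500)
-14 + J*(-17) = -14 + (5/4)*(-17) = -14 - 85/4 = -141/4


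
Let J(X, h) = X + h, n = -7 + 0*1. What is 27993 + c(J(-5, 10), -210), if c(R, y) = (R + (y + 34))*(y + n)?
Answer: 65100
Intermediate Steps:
n = -7 (n = -7 + 0 = -7)
c(R, y) = (-7 + y)*(34 + R + y) (c(R, y) = (R + (y + 34))*(y - 7) = (R + (34 + y))*(-7 + y) = (34 + R + y)*(-7 + y) = (-7 + y)*(34 + R + y))
27993 + c(J(-5, 10), -210) = 27993 + (-238 + (-210)² - 7*(-5 + 10) + 27*(-210) + (-5 + 10)*(-210)) = 27993 + (-238 + 44100 - 7*5 - 5670 + 5*(-210)) = 27993 + (-238 + 44100 - 35 - 5670 - 1050) = 27993 + 37107 = 65100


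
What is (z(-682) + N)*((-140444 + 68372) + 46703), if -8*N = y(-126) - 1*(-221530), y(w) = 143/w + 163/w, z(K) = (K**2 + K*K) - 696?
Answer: -1281241531811/56 ≈ -2.2879e+10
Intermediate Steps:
z(K) = -696 + 2*K**2 (z(K) = (K**2 + K**2) - 696 = 2*K**2 - 696 = -696 + 2*K**2)
y(w) = 306/w
N = -1550693/56 (N = -(306/(-126) - 1*(-221530))/8 = -(306*(-1/126) + 221530)/8 = -(-17/7 + 221530)/8 = -1/8*1550693/7 = -1550693/56 ≈ -27691.)
(z(-682) + N)*((-140444 + 68372) + 46703) = ((-696 + 2*(-682)**2) - 1550693/56)*((-140444 + 68372) + 46703) = ((-696 + 2*465124) - 1550693/56)*(-72072 + 46703) = ((-696 + 930248) - 1550693/56)*(-25369) = (929552 - 1550693/56)*(-25369) = (50504219/56)*(-25369) = -1281241531811/56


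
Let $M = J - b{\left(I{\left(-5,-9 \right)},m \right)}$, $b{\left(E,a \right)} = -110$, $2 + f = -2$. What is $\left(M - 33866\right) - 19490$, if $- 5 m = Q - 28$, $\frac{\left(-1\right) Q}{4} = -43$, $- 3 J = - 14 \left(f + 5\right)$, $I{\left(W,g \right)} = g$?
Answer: $- \frac{159724}{3} \approx -53241.0$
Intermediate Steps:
$f = -4$ ($f = -2 - 2 = -4$)
$J = \frac{14}{3}$ ($J = - \frac{\left(-14\right) \left(-4 + 5\right)}{3} = - \frac{\left(-14\right) 1}{3} = \left(- \frac{1}{3}\right) \left(-14\right) = \frac{14}{3} \approx 4.6667$)
$Q = 172$ ($Q = \left(-4\right) \left(-43\right) = 172$)
$m = - \frac{144}{5}$ ($m = - \frac{172 - 28}{5} = \left(- \frac{1}{5}\right) 144 = - \frac{144}{5} \approx -28.8$)
$M = \frac{344}{3}$ ($M = \frac{14}{3} - -110 = \frac{14}{3} + 110 = \frac{344}{3} \approx 114.67$)
$\left(M - 33866\right) - 19490 = \left(\frac{344}{3} - 33866\right) - 19490 = - \frac{101254}{3} - 19490 = - \frac{159724}{3}$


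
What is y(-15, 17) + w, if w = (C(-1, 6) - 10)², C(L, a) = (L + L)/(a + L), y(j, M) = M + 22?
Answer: 3679/25 ≈ 147.16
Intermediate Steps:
y(j, M) = 22 + M
C(L, a) = 2*L/(L + a) (C(L, a) = (2*L)/(L + a) = 2*L/(L + a))
w = 2704/25 (w = (2*(-1)/(-1 + 6) - 10)² = (2*(-1)/5 - 10)² = (2*(-1)*(⅕) - 10)² = (-⅖ - 10)² = (-52/5)² = 2704/25 ≈ 108.16)
y(-15, 17) + w = (22 + 17) + 2704/25 = 39 + 2704/25 = 3679/25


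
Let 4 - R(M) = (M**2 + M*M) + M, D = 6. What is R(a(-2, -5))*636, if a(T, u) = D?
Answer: -47064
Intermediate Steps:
a(T, u) = 6
R(M) = 4 - M - 2*M**2 (R(M) = 4 - ((M**2 + M*M) + M) = 4 - ((M**2 + M**2) + M) = 4 - (2*M**2 + M) = 4 - (M + 2*M**2) = 4 + (-M - 2*M**2) = 4 - M - 2*M**2)
R(a(-2, -5))*636 = (4 - 1*6 - 2*6**2)*636 = (4 - 6 - 2*36)*636 = (4 - 6 - 72)*636 = -74*636 = -47064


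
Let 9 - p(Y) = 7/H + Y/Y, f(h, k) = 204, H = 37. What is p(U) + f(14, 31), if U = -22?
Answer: 7837/37 ≈ 211.81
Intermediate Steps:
p(Y) = 289/37 (p(Y) = 9 - (7/37 + Y/Y) = 9 - (7*(1/37) + 1) = 9 - (7/37 + 1) = 9 - 1*44/37 = 9 - 44/37 = 289/37)
p(U) + f(14, 31) = 289/37 + 204 = 7837/37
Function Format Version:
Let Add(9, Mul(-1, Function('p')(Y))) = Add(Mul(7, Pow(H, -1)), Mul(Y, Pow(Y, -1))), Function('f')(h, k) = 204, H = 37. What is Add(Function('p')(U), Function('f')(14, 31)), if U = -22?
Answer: Rational(7837, 37) ≈ 211.81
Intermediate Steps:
Function('p')(Y) = Rational(289, 37) (Function('p')(Y) = Add(9, Mul(-1, Add(Mul(7, Pow(37, -1)), Mul(Y, Pow(Y, -1))))) = Add(9, Mul(-1, Add(Mul(7, Rational(1, 37)), 1))) = Add(9, Mul(-1, Add(Rational(7, 37), 1))) = Add(9, Mul(-1, Rational(44, 37))) = Add(9, Rational(-44, 37)) = Rational(289, 37))
Add(Function('p')(U), Function('f')(14, 31)) = Add(Rational(289, 37), 204) = Rational(7837, 37)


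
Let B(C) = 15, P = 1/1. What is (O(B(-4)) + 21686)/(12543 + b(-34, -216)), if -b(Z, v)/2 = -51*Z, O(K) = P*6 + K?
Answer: 21707/9075 ≈ 2.3920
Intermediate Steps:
P = 1
O(K) = 6 + K (O(K) = 1*6 + K = 6 + K)
b(Z, v) = 102*Z (b(Z, v) = -(-102)*Z = 102*Z)
(O(B(-4)) + 21686)/(12543 + b(-34, -216)) = ((6 + 15) + 21686)/(12543 + 102*(-34)) = (21 + 21686)/(12543 - 3468) = 21707/9075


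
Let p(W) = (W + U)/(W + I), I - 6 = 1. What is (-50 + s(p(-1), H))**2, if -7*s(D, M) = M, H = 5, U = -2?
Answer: 126025/49 ≈ 2571.9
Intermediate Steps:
I = 7 (I = 6 + 1 = 7)
p(W) = (-2 + W)/(7 + W) (p(W) = (W - 2)/(W + 7) = (-2 + W)/(7 + W))
s(D, M) = -M/7
(-50 + s(p(-1), H))**2 = (-50 - 1/7*5)**2 = (-50 - 5/7)**2 = (-355/7)**2 = 126025/49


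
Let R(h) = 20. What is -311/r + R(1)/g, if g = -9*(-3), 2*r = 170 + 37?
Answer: -1406/621 ≈ -2.2641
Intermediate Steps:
r = 207/2 (r = (170 + 37)/2 = (½)*207 = 207/2 ≈ 103.50)
g = 27
-311/r + R(1)/g = -311/207/2 + 20/27 = -311*2/207 + 20*(1/27) = -622/207 + 20/27 = -1406/621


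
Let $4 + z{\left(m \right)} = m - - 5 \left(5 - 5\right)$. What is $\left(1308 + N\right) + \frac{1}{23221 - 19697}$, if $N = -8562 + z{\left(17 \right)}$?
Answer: $- \frac{25517283}{3524} \approx -7241.0$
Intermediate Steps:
$z{\left(m \right)} = -4 + m$ ($z{\left(m \right)} = -4 + \left(m - - 5 \left(5 - 5\right)\right) = -4 + \left(m - \left(-5\right) 0\right) = -4 + \left(m - 0\right) = -4 + \left(m + 0\right) = -4 + m$)
$N = -8549$ ($N = -8562 + \left(-4 + 17\right) = -8562 + 13 = -8549$)
$\left(1308 + N\right) + \frac{1}{23221 - 19697} = \left(1308 - 8549\right) + \frac{1}{23221 - 19697} = -7241 + \frac{1}{23221 - 19697} = -7241 + \frac{1}{3524} = - \frac{25517283}{3524}$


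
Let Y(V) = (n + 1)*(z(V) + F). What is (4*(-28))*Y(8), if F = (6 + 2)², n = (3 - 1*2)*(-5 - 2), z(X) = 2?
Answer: 44352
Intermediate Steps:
n = -7 (n = (3 - 2)*(-7) = 1*(-7) = -7)
F = 64 (F = 8² = 64)
Y(V) = -396 (Y(V) = (-7 + 1)*(2 + 64) = -6*66 = -396)
(4*(-28))*Y(8) = (4*(-28))*(-396) = -112*(-396) = 44352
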